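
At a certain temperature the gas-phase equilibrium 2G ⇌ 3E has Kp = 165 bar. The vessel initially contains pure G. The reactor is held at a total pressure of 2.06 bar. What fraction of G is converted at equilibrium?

Basis: 1 mol G initially; let X = conversion of G. Extent ξ = 0.5X.
Mole table: n_G = 1 − X; n_E = 1.5X.
n_T = Σnᵢ = 1 + 0.5X.
y_i = n_i/n_T, p_i = y_i·P. Kp = p_E^3 / (p_G^2).
Equating to 165 bar and solving on 0 < X < 1: X = 0.863.

X = 0.863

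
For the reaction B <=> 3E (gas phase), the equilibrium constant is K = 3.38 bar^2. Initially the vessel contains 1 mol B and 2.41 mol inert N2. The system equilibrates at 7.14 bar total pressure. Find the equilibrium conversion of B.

X = 0.302

Take 1 mol B as basis and let X be its fractional conversion, so ξ = X.
Mole table: n_B = 1 − X; n_E = 3X; n_I = 2.41 (inert).
n_T = Σnᵢ = 3.41 + 2X.
With p_i = (n_i/n_T)P, K = p_E^3 / (p_B).
This yields a degree-3 equation in X; solving on (0,1), X = 0.302.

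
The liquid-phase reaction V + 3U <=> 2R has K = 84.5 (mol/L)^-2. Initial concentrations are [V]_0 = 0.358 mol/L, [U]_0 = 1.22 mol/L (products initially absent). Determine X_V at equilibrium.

Let X = conversion of V; extent ξ = 0.358·X mol/L.
Concentrations: [V] = 0.358 − 0.358X; [U] = 1.22 − 1.07X; [R] = 0.716X.
K = [R]^2 / ([V] [U]^3).
This equals 84.5 at X = 0.791 (the root in 0 < X < 1).

X = 0.791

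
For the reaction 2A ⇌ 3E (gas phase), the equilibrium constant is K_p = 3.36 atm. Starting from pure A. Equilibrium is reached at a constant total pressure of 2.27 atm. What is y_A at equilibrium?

Take 1 mol A as basis and let X be its fractional conversion, so ξ = 0.5X.
Species balance: n_A = 1 − X; n_E = 1.5X.
Summing: n_T = 1 + 0.5X.
With p_i = (n_i/n_T)P, K_p = p_E^3 / (p_A^2).
This yields a degree-3 equation in X; solving on (0,1), X = 0.510.
Then n_A = 0.49, n_T = 1.25, so y_A = 0.391.

y_A = 0.391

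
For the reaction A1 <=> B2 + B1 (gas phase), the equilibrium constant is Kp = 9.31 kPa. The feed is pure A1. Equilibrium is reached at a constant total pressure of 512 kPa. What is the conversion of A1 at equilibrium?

X = 0.134

Let X = conversion of A1 (basis 1 mol A1); extent of reaction ξ = X.
Moles: n_A1 = 1 − X; n_B2 = X; n_B1 = X.
n_T = Σnᵢ = 1 + X.
With p_i = (n_i/n_T)P, Kp = p_B2 p_B1 / (p_A1).
Equating to 9.31 kPa and solving on 0 < X < 1: X = 0.134.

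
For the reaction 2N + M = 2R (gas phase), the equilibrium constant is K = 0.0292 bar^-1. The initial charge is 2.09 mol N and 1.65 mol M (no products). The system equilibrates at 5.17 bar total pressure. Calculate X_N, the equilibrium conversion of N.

Let X = conversion of N (basis 2.09 mol N); extent of reaction ξ = 1.04X.
Species balance: n_N = 2.09 − 2.09X; n_M = 1.65 − 1.04X; n_R = 2.09X.
Total moles n_T = 3.74 − 1.04X.
Mole fractions y_i = n_i/n_T; K = p_R^2 / (p_N^2 p_M) with p_i = y_i·P.
Setting this equal to 0.0292 bar^-1 and taking the physical root (0 < X < 1) gives X = 0.199.

X = 0.199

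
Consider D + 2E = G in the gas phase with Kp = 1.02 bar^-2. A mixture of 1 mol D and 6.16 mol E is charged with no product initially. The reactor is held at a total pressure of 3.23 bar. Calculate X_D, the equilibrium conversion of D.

X = 0.876

Take 1 mol D as basis and let X be its fractional conversion, so ξ = X.
Moles: n_D = 1 − X; n_E = 6.16 − 2X; n_G = X.
Total moles n_T = 7.16 − 2X.
y_i = n_i/n_T, p_i = y_i·P. Kp = p_G / (p_D p_E^2).
Substituting and setting equal to 1.02 bar^-2 gives a polynomial in X; the root in (0,1) is X = 0.876.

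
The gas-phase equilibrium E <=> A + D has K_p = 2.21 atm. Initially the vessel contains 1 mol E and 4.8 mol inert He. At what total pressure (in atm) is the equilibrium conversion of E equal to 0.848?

P = 3.11 atm

Basis: 1 mol E initially; let X = conversion of E. Extent ξ = X.
At extent ξ: n_E = 1 − X; n_A = X; n_D = X; n_I = 4.8 (inert).
Summing: n_T = 5.8 + X.
K_p = p_A p_D / (p_E) with p_i = (n_i/n_T)·P.
At X = 0.848: the mole-fraction product g(X) = Π y_i^ν_i = 0.7116. Since K_p = g(X)·P^{1}, P = (K_p/g)^(1/1) = (2.21/0.7116)^(1/1) = 3.11 atm.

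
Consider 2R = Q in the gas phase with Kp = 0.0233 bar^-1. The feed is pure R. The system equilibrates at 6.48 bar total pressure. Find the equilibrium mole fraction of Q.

Basis: 1 mol R initially; let X = conversion of R. Extent ξ = 0.5X.
At extent ξ: n_R = 1 − X; n_Q = 0.5X.
n_T = Σnᵢ = 1 − 0.5X.
y_i = n_i/n_T, p_i = y_i·P. Kp = p_Q / (p_R^2).
Substituting and setting equal to 0.0233 bar^-1 gives a polynomial in X; the root in (0,1) is X = 0.210.
Then n_Q = 0.105, n_T = 0.895, so y_Q = 0.118.

y_Q = 0.118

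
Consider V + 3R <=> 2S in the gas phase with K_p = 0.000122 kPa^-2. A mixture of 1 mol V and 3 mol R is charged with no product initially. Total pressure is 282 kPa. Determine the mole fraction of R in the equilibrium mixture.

Basis: 1 mol V initially; let X = conversion of V. Extent ξ = X.
At extent ξ: n_V = 1 − X; n_R = 3 − 3X; n_S = 2X.
Summing: n_T = 4 − 2X.
Mole fractions y_i = n_i/n_T; K_p = p_S^2 / (p_V p_R^3) with p_i = y_i·P.
This yields a degree-4 equation in X; solving on (0,1), X = 0.555.
Then n_R = 1.34, n_T = 2.89, so y_R = 0.462.

y_R = 0.462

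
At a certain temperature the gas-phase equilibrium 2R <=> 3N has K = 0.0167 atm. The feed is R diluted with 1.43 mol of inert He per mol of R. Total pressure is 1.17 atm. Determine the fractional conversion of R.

Let X = conversion of R (basis 1 mol R); extent of reaction ξ = 0.5X.
Mole table: n_R = 1 − X; n_N = 1.5X; n_I = 1.43 (inert).
n_T = Σnᵢ = 2.43 + 0.5X.
Mole fractions y_i = n_i/n_T; K = p_N^3 / (p_R^2) with p_i = y_i·P.
Substituting and setting equal to 0.0167 atm gives a polynomial in X; the root in (0,1) is X = 0.191.

X = 0.191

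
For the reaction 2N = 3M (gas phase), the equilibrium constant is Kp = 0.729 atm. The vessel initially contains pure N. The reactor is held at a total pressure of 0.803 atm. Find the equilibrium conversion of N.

Basis: 1 mol N initially; let X = conversion of N. Extent ξ = 0.5X.
Moles: n_N = 1 − X; n_M = 1.5X.
Total moles n_T = 1 + 0.5X.
y_i = n_i/n_T, p_i = y_i·P. Kp = p_M^3 / (p_N^2).
Substituting and setting equal to 0.729 atm gives a polynomial in X; the root in (0,1) is X = 0.459.

X = 0.459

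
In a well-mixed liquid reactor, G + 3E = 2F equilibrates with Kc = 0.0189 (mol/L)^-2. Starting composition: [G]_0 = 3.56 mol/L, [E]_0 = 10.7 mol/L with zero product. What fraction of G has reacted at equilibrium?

Let X = conversion of G; extent ξ = 3.56·X mol/L.
Concentrations: [G] = 3.56 − 3.56X; [E] = 10.7 − 10.7X; [F] = 7.12X.
Kc = [F]^2 / ([G] [E]^3).
Setting equal to 0.0189 and solving for X on (0,1) gives X = 0.424.

X = 0.424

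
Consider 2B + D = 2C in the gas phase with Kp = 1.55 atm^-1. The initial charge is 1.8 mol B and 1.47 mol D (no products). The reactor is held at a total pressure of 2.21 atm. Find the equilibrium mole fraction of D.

y_D = 0.357

Let X = conversion of B (basis 1.8 mol B); extent of reaction ξ = 0.9X.
Mole table: n_B = 1.8 − 1.8X; n_D = 1.47 − 0.9X; n_C = 1.8X.
Summing: n_T = 3.27 − 0.9X.
y_i = n_i/n_T, p_i = y_i·P. Kp = p_C^2 / (p_B^2 p_D).
This yields a degree-3 equation in X; solving on (0,1), X = 0.525.
Then n_D = 0.998, n_T = 2.8, so y_D = 0.357.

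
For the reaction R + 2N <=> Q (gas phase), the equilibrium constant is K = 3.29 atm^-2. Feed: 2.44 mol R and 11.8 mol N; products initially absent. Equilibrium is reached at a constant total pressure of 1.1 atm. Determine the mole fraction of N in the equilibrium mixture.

y_N = 0.774

Take 2.44 mol R as basis and let X be its fractional conversion, so ξ = 2.44X.
Moles: n_R = 2.44 − 2.44X; n_N = 11.8 − 4.88X; n_Q = 2.44X.
n_T = Σnᵢ = 14.2 − 4.88X.
y_i = n_i/n_T, p_i = y_i·P. K = p_Q / (p_R p_N^2).
Substituting and setting equal to 3.29 atm^-2 gives a polynomial in X; the root in (0,1) is X = 0.705.
Then n_N = 8.36, n_T = 10.8, so y_N = 0.774.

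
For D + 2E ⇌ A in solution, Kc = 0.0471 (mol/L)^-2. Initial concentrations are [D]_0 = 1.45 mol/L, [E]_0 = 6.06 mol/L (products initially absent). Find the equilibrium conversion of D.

X = 0.500

Let X = conversion of D; extent ξ = 1.45·X mol/L.
Concentrations: [D] = 1.45 − 1.45X; [E] = 6.06 − 2.9X; [A] = 1.45X.
Kc = [A] / ([D] [E]^2).
Solving Kc = 0.0471 for X ∈ (0,1): X = 0.500.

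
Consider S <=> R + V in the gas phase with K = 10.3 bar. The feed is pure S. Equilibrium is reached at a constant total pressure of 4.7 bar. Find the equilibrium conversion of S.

X = 0.829

Let X = conversion of S (basis 1 mol S); extent of reaction ξ = X.
Moles: n_S = 1 − X; n_R = X; n_V = X.
Summing: n_T = 1 + X.
y_i = n_i/n_T, p_i = y_i·P. K = p_R p_V / (p_S).
Setting this equal to 10.3 bar and taking the physical root (0 < X < 1) gives X = 0.829.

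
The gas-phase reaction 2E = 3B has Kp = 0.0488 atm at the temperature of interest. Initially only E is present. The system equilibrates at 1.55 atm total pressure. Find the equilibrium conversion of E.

Take 1 mol E as basis and let X be its fractional conversion, so ξ = 0.5X.
Species balance: n_E = 1 − X; n_B = 1.5X.
Summing: n_T = 1 + 0.5X.
y_i = n_i/n_T, p_i = y_i·P. Kp = p_B^3 / (p_E^2).
Equating to 0.0488 atm and solving on 0 < X < 1: X = 0.189.

X = 0.189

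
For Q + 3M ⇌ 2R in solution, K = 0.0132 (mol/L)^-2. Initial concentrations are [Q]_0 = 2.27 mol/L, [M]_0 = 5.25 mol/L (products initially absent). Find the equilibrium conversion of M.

X = 0.303

Let X = conversion of M; extent ξ = 5.25X/3 mol/L.
Concentrations: [Q] = 2.27 − 1.75X; [M] = 5.25 − 5.25X; [R] = 3.5X.
K = [R]^2 / ([Q] [M]^3).
Equating to 0.0132 (mol/L)^-2: the physical root is X = 0.303.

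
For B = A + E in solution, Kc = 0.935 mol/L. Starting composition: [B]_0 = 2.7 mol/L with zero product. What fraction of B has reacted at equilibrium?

X = 0.440

Let X = conversion of B; extent ξ = 2.7·X mol/L.
Concentrations: [B] = 2.7 − 2.7X; [A] = 2.7X; [E] = 2.7X.
Kc = [A] [E] / ([B]).
Setting equal to 0.935 and solving for X on (0,1) gives X = 0.440.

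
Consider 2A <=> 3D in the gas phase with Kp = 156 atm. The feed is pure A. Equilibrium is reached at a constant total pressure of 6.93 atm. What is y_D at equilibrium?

y_D = 0.838

Let X = conversion of A (basis 1 mol A); extent of reaction ξ = 0.5X.
Species balance: n_A = 1 − X; n_D = 1.5X.
n_T = Σnᵢ = 1 + 0.5X.
With p_i = (n_i/n_T)P, Kp = p_D^3 / (p_A^2).
Setting this equal to 156 atm and taking the physical root (0 < X < 1) gives X = 0.776.
Then n_D = 1.16, n_T = 1.39, so y_D = 0.838.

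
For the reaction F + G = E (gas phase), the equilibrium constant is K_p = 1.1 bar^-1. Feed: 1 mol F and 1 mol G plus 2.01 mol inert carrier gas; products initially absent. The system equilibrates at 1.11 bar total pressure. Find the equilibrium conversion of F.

Basis: 1 mol F initially; let X = conversion of F. Extent ξ = X.
Species balance: n_F = 1 − X; n_G = 1 − X; n_E = X; n_I = 2.01 (inert).
n_T = Σnᵢ = 4.01 − X.
Mole fractions y_i = n_i/n_T; K_p = p_E / (p_F p_G) with p_i = y_i·P.
Setting this equal to 1.1 bar^-1 and taking the physical root (0 < X < 1) gives X = 0.203.

X = 0.203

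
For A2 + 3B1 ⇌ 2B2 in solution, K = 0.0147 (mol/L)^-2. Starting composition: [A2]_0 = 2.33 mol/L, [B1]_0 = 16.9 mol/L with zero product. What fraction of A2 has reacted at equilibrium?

Let X = conversion of A2; extent ξ = 2.33·X mol/L.
Concentrations: [A2] = 2.33 − 2.33X; [B1] = 16.9 − 6.99X; [B2] = 4.66X.
K = [B2]^2 / ([A2] [B1]^3).
This equals 0.0147 at X = 0.762 (the root in 0 < X < 1).

X = 0.762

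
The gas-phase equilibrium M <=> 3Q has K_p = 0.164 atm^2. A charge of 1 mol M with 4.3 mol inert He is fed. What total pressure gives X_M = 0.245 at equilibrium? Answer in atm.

Take 1 mol M as basis and let X be its fractional conversion, so ξ = X.
Moles: n_M = 1 − X; n_Q = 3X; n_I = 4.3 (inert).
Total moles n_T = 5.3 + 2X.
K_p = p_Q^3 / (p_M) with p_i = (n_i/n_T)·P.
At X = 0.245: the mole-fraction product g(X) = Π y_i^ν_i = 0.01569. Since K_p = g(X)·P^{2}, P = (K_p/g)^(1/2) = (0.164/0.01569)^(1/2) = 3.23 atm.

P = 3.23 atm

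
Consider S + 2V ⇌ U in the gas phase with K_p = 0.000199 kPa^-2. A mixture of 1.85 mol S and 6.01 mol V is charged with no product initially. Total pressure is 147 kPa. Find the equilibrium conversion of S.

Let X = conversion of S (basis 1.85 mol S); extent of reaction ξ = 1.85X.
Species balance: n_S = 1.85 − 1.85X; n_V = 6.01 − 3.7X; n_U = 1.85X.
Total moles n_T = 7.86 − 3.7X.
With p_i = (n_i/n_T)P, K_p = p_U / (p_S p_V^2).
Substituting and setting equal to 0.000199 kPa^-2 gives a polynomial in X; the root in (0,1) is X = 0.652.

X = 0.652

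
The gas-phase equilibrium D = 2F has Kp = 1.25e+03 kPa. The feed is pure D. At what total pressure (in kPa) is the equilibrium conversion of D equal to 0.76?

P = 229 kPa

Let X = conversion of D (basis 1 mol D); extent of reaction ξ = X.
At extent ξ: n_D = 1 − X; n_F = 2X.
n_T = Σnᵢ = 1 + X.
Kp = p_F^2 / (p_D) with p_i = (n_i/n_T)·P.
At X = 0.76: the mole-fraction product g(X) = Π y_i^ν_i = 5.47. Since Kp = g(X)·P^{1}, P = (Kp/g)^(1/1) = (1.25e+03/5.47)^(1/1) = 229 kPa.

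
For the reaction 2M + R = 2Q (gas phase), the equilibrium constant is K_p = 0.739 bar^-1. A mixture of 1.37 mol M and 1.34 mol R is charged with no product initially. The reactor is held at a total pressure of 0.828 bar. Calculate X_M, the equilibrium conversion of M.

Basis: 1.37 mol M initially; let X = conversion of M. Extent ξ = 0.685X.
At extent ξ: n_M = 1.37 − 1.37X; n_R = 1.34 − 0.685X; n_Q = 1.37X.
Summing: n_T = 2.71 − 0.685X.
With p_i = (n_i/n_T)P, K_p = p_Q^2 / (p_M^2 p_R).
Equating to 0.739 bar^-1 and solving on 0 < X < 1: X = 0.343.

X = 0.343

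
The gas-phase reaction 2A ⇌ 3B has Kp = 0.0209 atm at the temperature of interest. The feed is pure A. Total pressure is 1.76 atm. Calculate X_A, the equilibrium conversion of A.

Basis: 1 mol A initially; let X = conversion of A. Extent ξ = 0.5X.
Species balance: n_A = 1 − X; n_B = 1.5X.
n_T = Σnᵢ = 1 + 0.5X.
With p_i = (n_i/n_T)P, Kp = p_B^3 / (p_A^2).
Equating to 0.0209 atm and solving on 0 < X < 1: X = 0.141.

X = 0.141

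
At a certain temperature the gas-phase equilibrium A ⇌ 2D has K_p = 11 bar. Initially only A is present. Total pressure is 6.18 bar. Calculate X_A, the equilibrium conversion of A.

Take 1 mol A as basis and let X be its fractional conversion, so ξ = X.
Mole table: n_A = 1 − X; n_D = 2X.
n_T = Σnᵢ = 1 + X.
With p_i = (n_i/n_T)P, K_p = p_D^2 / (p_A).
Setting this equal to 11 bar and taking the physical root (0 < X < 1) gives X = 0.555.

X = 0.555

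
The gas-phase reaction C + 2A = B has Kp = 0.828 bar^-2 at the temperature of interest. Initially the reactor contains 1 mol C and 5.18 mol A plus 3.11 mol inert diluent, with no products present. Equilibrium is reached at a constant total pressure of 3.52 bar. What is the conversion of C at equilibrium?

X = 0.702

Take 1 mol C as basis and let X be its fractional conversion, so ξ = X.
Mole table: n_C = 1 − X; n_A = 5.18 − 2X; n_B = X; n_I = 3.11 (inert).
Summing: n_T = 9.29 − 2X.
With p_i = (n_i/n_T)P, Kp = p_B / (p_C p_A^2).
This yields a degree-3 equation in X; solving on (0,1), X = 0.702.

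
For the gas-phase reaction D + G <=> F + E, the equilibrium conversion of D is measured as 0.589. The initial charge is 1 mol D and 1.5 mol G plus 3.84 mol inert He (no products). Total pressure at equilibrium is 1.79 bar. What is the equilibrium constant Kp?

Basis: 1 mol D initially; let X = conversion of D. Extent ξ = X.
Mole table: n_D = 1 − X; n_G = 1.5 − X; n_F = X; n_E = X; n_I = 3.84 (inert).
Since Δν = 0, n_T = 6.34 throughout.
At X = 0.589: n_D = 0.411, n_G = 0.911, n_F = 0.589, n_E = 0.589, n_T = 6.34.
p_i = (n_i/n_T)·P. Kp = p_F p_E / (p_D p_G) = 0.927.

Kp = 0.927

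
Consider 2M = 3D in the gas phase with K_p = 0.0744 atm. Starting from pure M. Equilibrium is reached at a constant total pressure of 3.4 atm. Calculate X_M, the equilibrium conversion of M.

Basis: 1 mol M initially; let X = conversion of M. Extent ξ = 0.5X.
At extent ξ: n_M = 1 − X; n_D = 1.5X.
Total moles n_T = 1 + 0.5X.
With p_i = (n_i/n_T)P, K_p = p_D^3 / (p_M^2).
Substituting and setting equal to 0.0744 atm gives a polynomial in X; the root in (0,1) is X = 0.169.

X = 0.169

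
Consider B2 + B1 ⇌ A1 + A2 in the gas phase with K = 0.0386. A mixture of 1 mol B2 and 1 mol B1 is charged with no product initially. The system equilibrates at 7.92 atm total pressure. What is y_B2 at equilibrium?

Let X = conversion of B2 (basis 1 mol B2); extent of reaction ξ = X.
Species balance: n_B2 = 1 − X; n_B1 = 1 − X; n_A1 = X; n_A2 = X.
n_T stays at 2 (no change in mole number).
Mole fractions y_i = n_i/n_T; K = p_A1 p_A2 / (p_B2 p_B1) with p_i = y_i·P.
Equating to 0.0386 and solving on 0 < X < 1: X = 0.164.
Then n_B2 = 0.836, n_T = 2, so y_B2 = 0.418.

y_B2 = 0.418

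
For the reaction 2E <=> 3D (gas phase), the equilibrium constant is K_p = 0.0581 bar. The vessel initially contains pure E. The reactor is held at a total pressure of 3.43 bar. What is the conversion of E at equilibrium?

Let X = conversion of E (basis 1 mol E); extent of reaction ξ = 0.5X.
Moles: n_E = 1 − X; n_D = 1.5X.
Total moles n_T = 1 + 0.5X.
y_i = n_i/n_T, p_i = y_i·P. K_p = p_D^3 / (p_E^2).
Setting this equal to 0.0581 bar and taking the physical root (0 < X < 1) gives X = 0.157.

X = 0.157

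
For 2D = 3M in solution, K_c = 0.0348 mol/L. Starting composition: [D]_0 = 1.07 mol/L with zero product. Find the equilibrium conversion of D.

Let X = conversion of D; extent ξ = 1.07X/2 mol/L.
Concentrations: [D] = 1.07 − 1.07X; [M] = 1.6X.
K_c = [M]^3 / ([D]^2).
Solving K_c = 0.0348 for X ∈ (0,1): X = 0.186.

X = 0.186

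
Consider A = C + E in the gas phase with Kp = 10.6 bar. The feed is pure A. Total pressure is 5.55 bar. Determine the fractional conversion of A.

Take 1 mol A as basis and let X be its fractional conversion, so ξ = X.
Species balance: n_A = 1 − X; n_C = X; n_E = X.
n_T = Σnᵢ = 1 + X.
Mole fractions y_i = n_i/n_T; Kp = p_C p_E / (p_A) with p_i = y_i·P.
Substituting and setting equal to 10.6 bar gives a polynomial in X; the root in (0,1) is X = 0.810.

X = 0.810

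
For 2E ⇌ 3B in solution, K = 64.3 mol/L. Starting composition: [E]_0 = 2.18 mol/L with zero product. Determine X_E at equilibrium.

X = 0.771

Let X = conversion of E; extent ξ = 2.18X/2 mol/L.
Concentrations: [E] = 2.18 − 2.18X; [B] = 3.27X.
K = [B]^3 / ([E]^2).
Solving K = 64.3 for X ∈ (0,1): X = 0.771.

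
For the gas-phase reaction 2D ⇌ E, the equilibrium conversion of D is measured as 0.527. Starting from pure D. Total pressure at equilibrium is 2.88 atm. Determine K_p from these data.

Take 1 mol D as basis and let X be its fractional conversion, so ξ = 0.5X.
At extent ξ: n_D = 1 − X; n_E = 0.5X.
Total moles n_T = 1 − 0.5X.
At X = 0.527: n_D = 0.473, n_E = 0.264, n_T = 0.736.
p_i = (n_i/n_T)·P. K_p = p_E / (p_D^2) = 0.301 atm^-1.

K_p = 0.301 atm^-1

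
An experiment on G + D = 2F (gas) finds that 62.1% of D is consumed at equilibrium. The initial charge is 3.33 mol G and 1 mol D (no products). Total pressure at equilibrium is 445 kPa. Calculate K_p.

Basis: 1 mol D initially; let X = conversion of D. Extent ξ = X.
Mole table: n_G = 3.33 − X; n_D = 1 − X; n_F = 2X.
Since Δν = 0, n_T = 4.33 throughout.
At X = 0.621: n_G = 2.71, n_D = 0.379, n_F = 1.24, n_T = 4.33.
p_i = (n_i/n_T)·P. K_p = p_F^2 / (p_G p_D) = 1.5.

K_p = 1.5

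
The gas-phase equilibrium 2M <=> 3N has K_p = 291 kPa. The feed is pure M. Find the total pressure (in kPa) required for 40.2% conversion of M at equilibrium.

P = 570 kPa

Basis: 1 mol M initially; let X = conversion of M. Extent ξ = 0.5X.
Species balance: n_M = 1 − X; n_N = 1.5X.
Summing: n_T = 1 + 0.5X.
K_p = p_N^3 / (p_M^2) with p_i = (n_i/n_T)·P.
At X = 0.402: the mole-fraction product g(X) = Π y_i^ν_i = 0.5105. Since K_p = g(X)·P^{1}, P = (K_p/g)^(1/1) = (291/0.5105)^(1/1) = 570 kPa.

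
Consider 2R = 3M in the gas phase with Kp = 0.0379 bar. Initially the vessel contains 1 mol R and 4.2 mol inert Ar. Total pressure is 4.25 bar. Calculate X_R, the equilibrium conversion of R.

X = 0.207

Let X = conversion of R (basis 1 mol R); extent of reaction ξ = 0.5X.
Moles: n_R = 1 − X; n_M = 1.5X; n_I = 4.2 (inert).
Summing: n_T = 5.2 + 0.5X.
Mole fractions y_i = n_i/n_T; Kp = p_M^3 / (p_R^2) with p_i = y_i·P.
Substituting and setting equal to 0.0379 bar gives a polynomial in X; the root in (0,1) is X = 0.207.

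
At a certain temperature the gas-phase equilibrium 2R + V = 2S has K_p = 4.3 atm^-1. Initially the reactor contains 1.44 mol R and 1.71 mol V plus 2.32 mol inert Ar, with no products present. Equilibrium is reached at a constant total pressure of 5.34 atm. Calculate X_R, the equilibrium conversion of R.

Let X = conversion of R (basis 1.44 mol R); extent of reaction ξ = 0.72X.
Mole table: n_R = 1.44 − 1.44X; n_V = 1.71 − 0.72X; n_S = 1.44X; n_I = 2.32 (inert).
Total moles n_T = 5.47 − 0.72X.
y_i = n_i/n_T, p_i = y_i·P. K_p = p_S^2 / (p_R^2 p_V).
Substituting and setting equal to 4.3 atm^-1 gives a polynomial in X; the root in (0,1) is X = 0.702.

X = 0.702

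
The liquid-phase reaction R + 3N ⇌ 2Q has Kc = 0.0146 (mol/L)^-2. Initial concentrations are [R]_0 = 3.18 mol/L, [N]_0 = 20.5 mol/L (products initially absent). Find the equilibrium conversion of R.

Let X = conversion of R; extent ξ = 3.18·X mol/L.
Concentrations: [R] = 3.18 − 3.18X; [N] = 20.5 − 9.54X; [Q] = 6.36X.
Kc = [Q]^2 / ([R] [N]^3).
Setting equal to 0.0146 and solving for X on (0,1) gives X = 0.771.

X = 0.771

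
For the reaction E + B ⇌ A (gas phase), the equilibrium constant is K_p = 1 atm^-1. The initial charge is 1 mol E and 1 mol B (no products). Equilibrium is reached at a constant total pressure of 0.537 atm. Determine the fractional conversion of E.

Let X = conversion of E (basis 1 mol E); extent of reaction ξ = X.
Mole table: n_E = 1 − X; n_B = 1 − X; n_A = X.
n_T = Σnᵢ = 2 − X.
Mole fractions y_i = n_i/n_T; K_p = p_A / (p_E p_B) with p_i = y_i·P.
Equating to 1 atm^-1 and solving on 0 < X < 1: X = 0.193.

X = 0.193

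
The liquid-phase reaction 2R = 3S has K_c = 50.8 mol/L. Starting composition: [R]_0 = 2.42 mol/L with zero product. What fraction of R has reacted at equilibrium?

X = 0.743

Let X = conversion of R; extent ξ = 2.42X/2 mol/L.
Concentrations: [R] = 2.42 − 2.42X; [S] = 3.63X.
K_c = [S]^3 / ([R]^2).
Equating to 50.8 mol/L: the physical root is X = 0.743.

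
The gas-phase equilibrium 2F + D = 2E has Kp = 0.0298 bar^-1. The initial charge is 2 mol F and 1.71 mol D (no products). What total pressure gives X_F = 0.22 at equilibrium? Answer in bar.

Let X = conversion of F (basis 2 mol F); extent of reaction ξ = X.
Species balance: n_F = 2 − 2X; n_D = 1.71 − X; n_E = 2X.
n_T = Σnᵢ = 3.71 − X.
Kp = p_E^2 / (p_F^2 p_D) with p_i = (n_i/n_T)·P.
At X = 0.22: the mole-fraction product g(X) = Π y_i^ν_i = 0.1863. Since Kp = g(X)·P^{-1}, P = (g/Kp)^(1/1) = (0.1863/0.0298)^(1/1) = 6.25 bar.

P = 6.25 bar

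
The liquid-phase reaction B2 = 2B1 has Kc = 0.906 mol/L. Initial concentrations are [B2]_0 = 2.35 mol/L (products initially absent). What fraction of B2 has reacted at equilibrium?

X = 0.266

Let X = conversion of B2; extent ξ = 2.35·X mol/L.
Concentrations: [B2] = 2.35 − 2.35X; [B1] = 4.7X.
Kc = [B1]^2 / ([B2]).
Setting equal to 0.906 and solving for X on (0,1) gives X = 0.266.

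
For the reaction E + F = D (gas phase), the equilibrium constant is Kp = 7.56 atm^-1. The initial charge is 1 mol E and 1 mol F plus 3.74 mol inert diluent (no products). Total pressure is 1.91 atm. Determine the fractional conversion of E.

Take 1 mol E as basis and let X be its fractional conversion, so ξ = X.
At extent ξ: n_E = 1 − X; n_F = 1 − X; n_D = X; n_I = 3.74 (inert).
Total moles n_T = 5.74 − X.
With p_i = (n_i/n_T)P, Kp = p_D / (p_E p_F).
Setting this equal to 7.56 atm^-1 and taking the physical root (0 < X < 1) gives X = 0.554.

X = 0.554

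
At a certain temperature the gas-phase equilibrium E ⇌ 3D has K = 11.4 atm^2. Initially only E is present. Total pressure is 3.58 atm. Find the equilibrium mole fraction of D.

y_D = 0.667

Basis: 1 mol E initially; let X = conversion of E. Extent ξ = X.
Species balance: n_E = 1 − X; n_D = 3X.
Summing: n_T = 1 + 2X.
Mole fractions y_i = n_i/n_T; K = p_D^3 / (p_E) with p_i = y_i·P.
Substituting and setting equal to 11.4 atm^2 gives a polynomial in X; the root in (0,1) is X = 0.400.
Then n_D = 1.2, n_T = 1.8, so y_D = 0.667.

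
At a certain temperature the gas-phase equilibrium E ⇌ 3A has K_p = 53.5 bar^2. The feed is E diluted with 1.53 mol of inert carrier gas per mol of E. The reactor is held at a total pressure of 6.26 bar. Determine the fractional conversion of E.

X = 0.641

Let X = conversion of E (basis 1 mol E); extent of reaction ξ = X.
Moles: n_E = 1 − X; n_A = 3X; n_I = 1.53 (inert).
Summing: n_T = 2.53 + 2X.
Mole fractions y_i = n_i/n_T; K_p = p_A^3 / (p_E) with p_i = y_i·P.
This yields a degree-3 equation in X; solving on (0,1), X = 0.641.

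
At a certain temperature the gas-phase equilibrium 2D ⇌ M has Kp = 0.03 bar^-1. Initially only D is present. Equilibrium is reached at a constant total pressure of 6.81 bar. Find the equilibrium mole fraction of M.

y_M = 0.148

Basis: 1 mol D initially; let X = conversion of D. Extent ξ = 0.5X.
Species balance: n_D = 1 − X; n_M = 0.5X.
n_T = Σnᵢ = 1 − 0.5X.
y_i = n_i/n_T, p_i = y_i·P. Kp = p_M / (p_D^2).
This yields a degree-2 equation in X; solving on (0,1), X = 0.258.
Then n_M = 0.129, n_T = 0.871, so y_M = 0.148.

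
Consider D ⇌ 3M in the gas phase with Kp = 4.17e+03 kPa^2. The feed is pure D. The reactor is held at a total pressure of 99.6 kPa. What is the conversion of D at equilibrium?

Basis: 1 mol D initially; let X = conversion of D. Extent ξ = X.
Species balance: n_D = 1 − X; n_M = 3X.
Summing: n_T = 1 + 2X.
With p_i = (n_i/n_T)P, Kp = p_M^3 / (p_D).
Setting this equal to 4.17e+03 kPa^2 and taking the physical root (0 < X < 1) gives X = 0.304.

X = 0.304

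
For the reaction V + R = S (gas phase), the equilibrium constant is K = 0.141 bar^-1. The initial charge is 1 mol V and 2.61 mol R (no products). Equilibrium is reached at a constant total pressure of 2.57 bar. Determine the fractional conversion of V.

X = 0.204

Take 1 mol V as basis and let X be its fractional conversion, so ξ = X.
Species balance: n_V = 1 − X; n_R = 2.61 − X; n_S = X.
Total moles n_T = 3.61 − X.
y_i = n_i/n_T, p_i = y_i·P. K = p_S / (p_V p_R).
This yields a degree-2 equation in X; solving on (0,1), X = 0.204.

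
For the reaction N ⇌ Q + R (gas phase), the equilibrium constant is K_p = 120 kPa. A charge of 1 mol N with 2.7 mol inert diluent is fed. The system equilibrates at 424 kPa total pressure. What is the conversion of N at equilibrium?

Let X = conversion of N (basis 1 mol N); extent of reaction ξ = X.
Species balance: n_N = 1 − X; n_Q = X; n_R = X; n_I = 2.7 (inert).
n_T = Σnᵢ = 3.7 + X.
y_i = n_i/n_T, p_i = y_i·P. K_p = p_Q p_R / (p_N).
Substituting and setting equal to 120 kPa gives a polynomial in X; the root in (0,1) is X = 0.653.

X = 0.653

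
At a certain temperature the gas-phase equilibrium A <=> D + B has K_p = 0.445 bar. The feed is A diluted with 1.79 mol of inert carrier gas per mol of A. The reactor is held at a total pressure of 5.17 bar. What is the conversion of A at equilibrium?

X = 0.405

Take 1 mol A as basis and let X be its fractional conversion, so ξ = X.
At extent ξ: n_A = 1 − X; n_D = X; n_B = X; n_I = 1.79 (inert).
Total moles n_T = 2.79 + X.
Mole fractions y_i = n_i/n_T; K_p = p_D p_B / (p_A) with p_i = y_i·P.
Equating to 0.445 bar and solving on 0 < X < 1: X = 0.405.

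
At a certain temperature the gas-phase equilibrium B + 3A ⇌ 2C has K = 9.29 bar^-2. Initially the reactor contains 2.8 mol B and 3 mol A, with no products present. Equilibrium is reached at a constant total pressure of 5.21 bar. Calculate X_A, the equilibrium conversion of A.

X = 0.846

Take 3 mol A as basis and let X be its fractional conversion, so ξ = X.
Species balance: n_B = 2.8 − X; n_A = 3 − 3X; n_C = 2X.
n_T = Σnᵢ = 5.8 − 2X.
Mole fractions y_i = n_i/n_T; K = p_C^2 / (p_B p_A^3) with p_i = y_i·P.
Equating to 9.29 bar^-2 and solving on 0 < X < 1: X = 0.846.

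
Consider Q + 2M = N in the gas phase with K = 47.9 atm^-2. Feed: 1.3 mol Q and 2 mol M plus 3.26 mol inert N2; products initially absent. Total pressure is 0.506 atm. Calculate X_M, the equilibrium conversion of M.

X = 0.429

Let X = conversion of M (basis 2 mol M); extent of reaction ξ = X.
Species balance: n_Q = 1.3 − X; n_M = 2 − 2X; n_N = X; n_I = 3.26 (inert).
Total moles n_T = 6.56 − 2X.
With p_i = (n_i/n_T)P, K = p_N / (p_Q p_M^2).
Equating to 47.9 atm^-2 and solving on 0 < X < 1: X = 0.429.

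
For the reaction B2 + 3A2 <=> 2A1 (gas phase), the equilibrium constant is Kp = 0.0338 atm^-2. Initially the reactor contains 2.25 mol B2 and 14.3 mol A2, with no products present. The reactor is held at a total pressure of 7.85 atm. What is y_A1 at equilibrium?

y_A1 = 0.215

Basis: 2.25 mol B2 initially; let X = conversion of B2. Extent ξ = 2.25X.
Mole table: n_B2 = 2.25 − 2.25X; n_A2 = 14.3 − 6.75X; n_A1 = 4.5X.
n_T = Σnᵢ = 16.6 − 4.5X.
With p_i = (n_i/n_T)P, Kp = p_A1^2 / (p_B2 p_A2^3).
Equating to 0.0338 atm^-2 and solving on 0 < X < 1: X = 0.651.
Then n_A1 = 2.93, n_T = 13.6, so y_A1 = 0.215.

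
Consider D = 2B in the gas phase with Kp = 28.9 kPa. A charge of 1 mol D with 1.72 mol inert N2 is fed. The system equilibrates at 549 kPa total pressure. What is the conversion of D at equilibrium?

Take 1 mol D as basis and let X be its fractional conversion, so ξ = X.
Species balance: n_D = 1 − X; n_B = 2X; n_I = 1.72 (inert).
n_T = Σnᵢ = 2.72 + X.
y_i = n_i/n_T, p_i = y_i·P. Kp = p_B^2 / (p_D).
This yields a degree-2 equation in X; solving on (0,1), X = 0.177.

X = 0.177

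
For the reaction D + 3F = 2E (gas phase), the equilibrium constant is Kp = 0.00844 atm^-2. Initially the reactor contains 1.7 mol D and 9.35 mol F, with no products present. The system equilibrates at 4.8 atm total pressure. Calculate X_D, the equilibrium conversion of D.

Let X = conversion of D (basis 1.7 mol D); extent of reaction ξ = 1.7X.
Mole table: n_D = 1.7 − 1.7X; n_F = 9.35 − 5.1X; n_E = 3.4X.
n_T = Σnᵢ = 11 − 3.4X.
y_i = n_i/n_T, p_i = y_i·P. Kp = p_E^2 / (p_D p_F^3).
Equating to 0.00844 atm^-2 and solving on 0 < X < 1: X = 0.306.

X = 0.306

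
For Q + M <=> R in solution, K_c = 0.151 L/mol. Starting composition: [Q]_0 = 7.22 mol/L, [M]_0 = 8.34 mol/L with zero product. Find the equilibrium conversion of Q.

X = 0.439

Let X = conversion of Q; extent ξ = 7.22·X mol/L.
Concentrations: [Q] = 7.22 − 7.22X; [M] = 8.34 − 7.22X; [R] = 7.22X.
K_c = [R] / ([Q] [M]).
This equals 0.151 at X = 0.439 (the root in 0 < X < 1).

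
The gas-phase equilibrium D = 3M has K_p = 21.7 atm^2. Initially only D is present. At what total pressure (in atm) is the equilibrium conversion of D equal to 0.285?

Take 1 mol D as basis and let X be its fractional conversion, so ξ = X.
Species balance: n_D = 1 − X; n_M = 3X.
Summing: n_T = 1 + 2X.
K_p = p_M^3 / (p_D) with p_i = (n_i/n_T)·P.
At X = 0.285: the mole-fraction product g(X) = Π y_i^ν_i = 0.3546. Since K_p = g(X)·P^{2}, P = (K_p/g)^(1/2) = (21.7/0.3546)^(1/2) = 7.82 atm.

P = 7.82 atm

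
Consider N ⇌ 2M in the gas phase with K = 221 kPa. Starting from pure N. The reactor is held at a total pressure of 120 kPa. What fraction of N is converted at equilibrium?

X = 0.561

Let X = conversion of N (basis 1 mol N); extent of reaction ξ = X.
Mole table: n_N = 1 − X; n_M = 2X.
Total moles n_T = 1 + X.
Mole fractions y_i = n_i/n_T; K = p_M^2 / (p_N) with p_i = y_i·P.
This yields a degree-2 equation in X; solving on (0,1), X = 0.561.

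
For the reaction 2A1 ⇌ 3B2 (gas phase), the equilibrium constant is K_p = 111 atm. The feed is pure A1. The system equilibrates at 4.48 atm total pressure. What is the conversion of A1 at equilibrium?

X = 0.783

Basis: 1 mol A1 initially; let X = conversion of A1. Extent ξ = 0.5X.
Species balance: n_A1 = 1 − X; n_B2 = 1.5X.
n_T = Σnᵢ = 1 + 0.5X.
y_i = n_i/n_T, p_i = y_i·P. K_p = p_B2^3 / (p_A1^2).
This yields a degree-3 equation in X; solving on (0,1), X = 0.783.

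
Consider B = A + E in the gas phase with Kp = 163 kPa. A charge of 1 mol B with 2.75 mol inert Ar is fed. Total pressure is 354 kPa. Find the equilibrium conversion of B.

Let X = conversion of B (basis 1 mol B); extent of reaction ξ = X.
Moles: n_B = 1 − X; n_A = X; n_E = X; n_I = 2.75 (inert).
Total moles n_T = 3.75 + X.
y_i = n_i/n_T, p_i = y_i·P. Kp = p_A p_E / (p_B).
Setting this equal to 163 kPa and taking the physical root (0 < X < 1) gives X = 0.737.

X = 0.737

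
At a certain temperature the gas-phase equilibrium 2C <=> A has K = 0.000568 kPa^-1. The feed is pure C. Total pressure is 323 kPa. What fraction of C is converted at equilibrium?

X = 0.241

Let X = conversion of C (basis 1 mol C); extent of reaction ξ = 0.5X.
Species balance: n_C = 1 − X; n_A = 0.5X.
Total moles n_T = 1 − 0.5X.
With p_i = (n_i/n_T)P, K = p_A / (p_C^2).
Setting this equal to 0.000568 kPa^-1 and taking the physical root (0 < X < 1) gives X = 0.241.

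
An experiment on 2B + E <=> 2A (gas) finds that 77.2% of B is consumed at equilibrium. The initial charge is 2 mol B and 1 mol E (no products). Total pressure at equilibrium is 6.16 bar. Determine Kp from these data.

Kp = 18.2 bar^-1

Basis: 2 mol B initially; let X = conversion of B. Extent ξ = X.
Moles: n_B = 2 − 2X; n_E = 1 − X; n_A = 2X.
Total moles n_T = 3 − X.
At X = 0.772: n_B = 0.456, n_E = 0.228, n_A = 1.54, n_T = 2.23.
p_i = (n_i/n_T)·P. Kp = p_A^2 / (p_B^2 p_E) = 18.2 bar^-1.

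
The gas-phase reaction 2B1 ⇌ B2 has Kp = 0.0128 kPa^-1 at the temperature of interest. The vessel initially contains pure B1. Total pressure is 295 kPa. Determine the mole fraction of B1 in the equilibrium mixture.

y_B1 = 0.399

Basis: 1 mol B1 initially; let X = conversion of B1. Extent ξ = 0.5X.
Species balance: n_B1 = 1 − X; n_B2 = 0.5X.
Total moles n_T = 1 − 0.5X.
y_i = n_i/n_T, p_i = y_i·P. Kp = p_B2 / (p_B1^2).
Substituting and setting equal to 0.0128 kPa^-1 gives a polynomial in X; the root in (0,1) is X = 0.751.
Then n_B1 = 0.249, n_T = 0.625, so y_B1 = 0.399.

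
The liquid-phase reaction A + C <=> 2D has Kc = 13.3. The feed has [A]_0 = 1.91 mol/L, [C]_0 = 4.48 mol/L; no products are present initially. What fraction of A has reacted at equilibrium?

X = 0.853

Let X = conversion of A; extent ξ = 1.91·X mol/L.
Concentrations: [A] = 1.91 − 1.91X; [C] = 4.48 − 1.91X; [D] = 3.82X.
Kc = [D]^2 / ([A] [C]).
This equals 13.3 at X = 0.853 (the root in 0 < X < 1).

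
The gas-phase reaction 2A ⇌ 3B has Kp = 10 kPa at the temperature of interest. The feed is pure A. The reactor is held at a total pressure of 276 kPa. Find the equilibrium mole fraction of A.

Basis: 1 mol A initially; let X = conversion of A. Extent ξ = 0.5X.
Mole table: n_A = 1 − X; n_B = 1.5X.
Summing: n_T = 1 + 0.5X.
Mole fractions y_i = n_i/n_T; Kp = p_B^3 / (p_A^2) with p_i = y_i·P.
This yields a degree-3 equation in X; solving on (0,1), X = 0.197.
Then n_A = 0.803, n_T = 1.1, so y_A = 0.731.

y_A = 0.731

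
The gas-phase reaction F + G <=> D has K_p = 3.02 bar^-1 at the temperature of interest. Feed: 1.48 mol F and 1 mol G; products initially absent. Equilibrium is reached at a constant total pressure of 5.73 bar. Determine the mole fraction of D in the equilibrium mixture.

y_D = 0.538

Basis: 1 mol G initially; let X = conversion of G. Extent ξ = X.
Mole table: n_F = 1.48 − X; n_G = 1 − X; n_D = X.
n_T = Σnᵢ = 2.48 − X.
With p_i = (n_i/n_T)P, K_p = p_D / (p_F p_G).
Setting this equal to 3.02 bar^-1 and taking the physical root (0 < X < 1) gives X = 0.868.
Then n_D = 0.868, n_T = 1.61, so y_D = 0.538.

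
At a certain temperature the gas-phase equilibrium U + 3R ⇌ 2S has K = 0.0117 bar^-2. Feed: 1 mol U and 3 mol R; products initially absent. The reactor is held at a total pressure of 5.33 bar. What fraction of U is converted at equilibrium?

X = 0.244

Basis: 1 mol U initially; let X = conversion of U. Extent ξ = X.
Mole table: n_U = 1 − X; n_R = 3 − 3X; n_S = 2X.
Summing: n_T = 4 − 2X.
With p_i = (n_i/n_T)P, K = p_S^2 / (p_U p_R^3).
Equating to 0.0117 bar^-2 and solving on 0 < X < 1: X = 0.244.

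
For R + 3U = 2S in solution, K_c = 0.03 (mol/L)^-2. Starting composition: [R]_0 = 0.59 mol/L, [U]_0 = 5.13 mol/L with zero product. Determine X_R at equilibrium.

Let X = conversion of R; extent ξ = 0.59·X mol/L.
Concentrations: [R] = 0.59 − 0.59X; [U] = 5.13 − 1.77X; [S] = 1.18X.
K_c = [S]^2 / ([R] [U]^3).
Setting equal to 0.03 and solving for X on (0,1) gives X = 0.593.

X = 0.593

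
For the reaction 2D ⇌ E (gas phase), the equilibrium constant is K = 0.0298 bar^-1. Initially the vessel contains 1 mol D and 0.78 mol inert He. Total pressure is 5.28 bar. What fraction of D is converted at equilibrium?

X = 0.137

Take 1 mol D as basis and let X be its fractional conversion, so ξ = 0.5X.
Moles: n_D = 1 − X; n_E = 0.5X; n_I = 0.78 (inert).
Summing: n_T = 1.78 − 0.5X.
Mole fractions y_i = n_i/n_T; K = p_E / (p_D^2) with p_i = y_i·P.
Substituting and setting equal to 0.0298 bar^-1 gives a polynomial in X; the root in (0,1) is X = 0.137.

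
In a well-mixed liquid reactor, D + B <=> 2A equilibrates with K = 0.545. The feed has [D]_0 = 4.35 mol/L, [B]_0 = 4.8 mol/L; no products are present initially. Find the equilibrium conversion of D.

Let X = conversion of D; extent ξ = 4.35·X mol/L.
Concentrations: [D] = 4.35 − 4.35X; [B] = 4.8 − 4.35X; [A] = 8.7X.
K = [A]^2 / ([D] [B]).
This equals 0.545 at X = 0.283 (the root in 0 < X < 1).

X = 0.283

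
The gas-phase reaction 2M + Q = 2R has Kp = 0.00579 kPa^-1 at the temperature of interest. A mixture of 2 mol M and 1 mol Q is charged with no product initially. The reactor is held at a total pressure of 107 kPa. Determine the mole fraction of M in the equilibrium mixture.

Take 2 mol M as basis and let X be its fractional conversion, so ξ = X.
Moles: n_M = 2 − 2X; n_Q = 1 − X; n_R = 2X.
n_T = Σnᵢ = 3 − X.
y_i = n_i/n_T, p_i = y_i·P. Kp = p_R^2 / (p_M^2 p_Q).
Substituting and setting equal to 0.00579 kPa^-1 gives a polynomial in X; the root in (0,1) is X = 0.287.
Then n_M = 1.43, n_T = 2.71, so y_M = 0.525.

y_M = 0.525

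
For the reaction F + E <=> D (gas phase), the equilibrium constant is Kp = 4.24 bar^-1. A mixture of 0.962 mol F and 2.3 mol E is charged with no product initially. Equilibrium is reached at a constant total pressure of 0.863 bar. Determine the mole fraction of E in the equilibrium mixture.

Take 0.962 mol F as basis and let X be its fractional conversion, so ξ = 0.962X.
Mole table: n_F = 0.962 − 0.962X; n_E = 2.3 − 0.962X; n_D = 0.962X.
Summing: n_T = 3.26 − 0.962X.
y_i = n_i/n_T, p_i = y_i·P. Kp = p_D / (p_F p_E).
Setting this equal to 4.24 bar^-1 and taking the physical root (0 < X < 1) gives X = 0.697.
Then n_E = 1.63, n_T = 2.59, so y_E = 0.629.

y_E = 0.629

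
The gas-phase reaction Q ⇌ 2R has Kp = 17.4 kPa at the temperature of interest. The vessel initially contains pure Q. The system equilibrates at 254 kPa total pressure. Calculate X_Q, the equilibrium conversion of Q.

X = 0.130

Let X = conversion of Q (basis 1 mol Q); extent of reaction ξ = X.
At extent ξ: n_Q = 1 − X; n_R = 2X.
Summing: n_T = 1 + X.
Mole fractions y_i = n_i/n_T; Kp = p_R^2 / (p_Q) with p_i = y_i·P.
This yields a degree-2 equation in X; solving on (0,1), X = 0.130.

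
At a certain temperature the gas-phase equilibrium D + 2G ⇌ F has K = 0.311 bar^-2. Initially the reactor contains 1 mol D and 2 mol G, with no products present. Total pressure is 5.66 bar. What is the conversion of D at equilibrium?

Basis: 1 mol D initially; let X = conversion of D. Extent ξ = X.
Moles: n_D = 1 − X; n_G = 2 − 2X; n_F = X.
n_T = Σnᵢ = 3 − 2X.
With p_i = (n_i/n_T)P, K = p_F / (p_D p_G^2).
Substituting and setting equal to 0.311 bar^-2 gives a polynomial in X; the root in (0,1) is X = 0.638.

X = 0.638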